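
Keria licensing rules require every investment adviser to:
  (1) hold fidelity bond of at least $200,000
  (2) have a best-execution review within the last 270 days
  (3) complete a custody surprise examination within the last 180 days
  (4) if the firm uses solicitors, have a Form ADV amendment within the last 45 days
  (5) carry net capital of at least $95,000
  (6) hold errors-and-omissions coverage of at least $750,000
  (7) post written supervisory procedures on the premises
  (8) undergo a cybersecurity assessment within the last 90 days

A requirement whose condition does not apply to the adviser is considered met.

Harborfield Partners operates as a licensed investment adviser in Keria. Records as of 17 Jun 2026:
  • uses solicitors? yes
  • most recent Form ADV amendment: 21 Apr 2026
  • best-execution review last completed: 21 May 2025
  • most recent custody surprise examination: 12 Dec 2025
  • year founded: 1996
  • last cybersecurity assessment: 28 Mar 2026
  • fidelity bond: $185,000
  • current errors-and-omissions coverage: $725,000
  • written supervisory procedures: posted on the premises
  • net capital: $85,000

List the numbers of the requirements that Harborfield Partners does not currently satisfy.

1. fidelity bond $185,000 < $200,000 → not met
2. best-execution review 392 days ago vs limit 270 → not met
3. custody surprise examination 187 days ago vs limit 180 → not met
4. condition 'uses solicitors' holds; Form ADV amendment 57 days ago vs limit 45 → not met
5. net capital $85,000 < $95,000 → not met
6. errors-and-omissions coverage $725,000 < $750,000 → not met
7. written supervisory procedures present → met
8. cybersecurity assessment 81 days ago vs limit 90 → met
Not met: 1, 2, 3, 4, 5, 6

1, 2, 3, 4, 5, 6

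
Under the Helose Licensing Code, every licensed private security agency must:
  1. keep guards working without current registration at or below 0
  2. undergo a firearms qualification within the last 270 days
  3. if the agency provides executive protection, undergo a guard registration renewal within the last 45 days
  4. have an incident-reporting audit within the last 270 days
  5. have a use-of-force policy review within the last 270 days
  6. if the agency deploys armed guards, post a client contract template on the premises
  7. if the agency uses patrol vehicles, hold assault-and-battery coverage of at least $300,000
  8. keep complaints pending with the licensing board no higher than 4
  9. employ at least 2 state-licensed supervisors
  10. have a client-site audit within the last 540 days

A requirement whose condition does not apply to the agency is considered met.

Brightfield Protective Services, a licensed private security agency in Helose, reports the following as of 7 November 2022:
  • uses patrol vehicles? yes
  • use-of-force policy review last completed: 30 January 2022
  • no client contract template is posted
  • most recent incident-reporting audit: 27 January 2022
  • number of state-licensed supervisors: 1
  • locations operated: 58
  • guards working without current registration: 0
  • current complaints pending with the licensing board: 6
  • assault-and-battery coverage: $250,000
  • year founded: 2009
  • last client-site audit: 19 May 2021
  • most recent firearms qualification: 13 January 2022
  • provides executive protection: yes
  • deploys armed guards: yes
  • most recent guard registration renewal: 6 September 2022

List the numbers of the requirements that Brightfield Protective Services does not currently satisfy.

1. guards working without current registration 0 ≤ 0 → met
2. firearms qualification 298 days ago vs limit 270 → not met
3. condition 'provides executive protection' holds; guard registration renewal 62 days ago vs limit 45 → not met
4. incident-reporting audit 284 days ago vs limit 270 → not met
5. use-of-force policy review 281 days ago vs limit 270 → not met
6. condition 'deploys armed guards' holds; client contract template absent → not met
7. condition 'uses patrol vehicles' holds; assault-and-battery coverage $250,000 < $300,000 → not met
8. complaints pending with the licensing board 6 > 4 → not met
9. state-licensed supervisors 1 < 2 → not met
10. client-site audit 537 days ago vs limit 540 → met
Not met: 2, 3, 4, 5, 6, 7, 8, 9

2, 3, 4, 5, 6, 7, 8, 9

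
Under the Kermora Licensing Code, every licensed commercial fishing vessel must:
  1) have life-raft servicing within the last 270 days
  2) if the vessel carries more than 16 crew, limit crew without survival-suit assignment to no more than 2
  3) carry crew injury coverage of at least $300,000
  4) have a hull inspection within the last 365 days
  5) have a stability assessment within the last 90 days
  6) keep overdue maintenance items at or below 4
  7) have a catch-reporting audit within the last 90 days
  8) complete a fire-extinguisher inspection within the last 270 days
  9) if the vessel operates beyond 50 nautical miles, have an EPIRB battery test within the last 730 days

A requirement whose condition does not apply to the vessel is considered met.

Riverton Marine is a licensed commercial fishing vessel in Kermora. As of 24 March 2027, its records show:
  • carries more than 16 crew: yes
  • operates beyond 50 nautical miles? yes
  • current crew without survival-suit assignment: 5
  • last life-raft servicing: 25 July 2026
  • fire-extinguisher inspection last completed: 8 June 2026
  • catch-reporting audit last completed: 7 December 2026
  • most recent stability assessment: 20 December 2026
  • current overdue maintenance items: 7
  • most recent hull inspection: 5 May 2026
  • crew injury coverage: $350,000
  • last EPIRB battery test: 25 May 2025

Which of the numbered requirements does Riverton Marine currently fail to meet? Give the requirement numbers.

2, 5, 6, 7, 8

1. life-raft servicing 242 days ago vs limit 270 → met
2. condition 'carries more than 16 crew' holds; crew without survival-suit assignment 5 > 2 → not met
3. crew injury coverage $350,000 ≥ $300,000 → met
4. hull inspection 323 days ago vs limit 365 → met
5. stability assessment 94 days ago vs limit 90 → not met
6. overdue maintenance items 7 > 4 → not met
7. catch-reporting audit 107 days ago vs limit 90 → not met
8. fire-extinguisher inspection 289 days ago vs limit 270 → not met
9. condition 'operates beyond 50 nautical miles' holds; EPIRB battery test 668 days ago vs limit 730 → met
Not met: 2, 5, 6, 7, 8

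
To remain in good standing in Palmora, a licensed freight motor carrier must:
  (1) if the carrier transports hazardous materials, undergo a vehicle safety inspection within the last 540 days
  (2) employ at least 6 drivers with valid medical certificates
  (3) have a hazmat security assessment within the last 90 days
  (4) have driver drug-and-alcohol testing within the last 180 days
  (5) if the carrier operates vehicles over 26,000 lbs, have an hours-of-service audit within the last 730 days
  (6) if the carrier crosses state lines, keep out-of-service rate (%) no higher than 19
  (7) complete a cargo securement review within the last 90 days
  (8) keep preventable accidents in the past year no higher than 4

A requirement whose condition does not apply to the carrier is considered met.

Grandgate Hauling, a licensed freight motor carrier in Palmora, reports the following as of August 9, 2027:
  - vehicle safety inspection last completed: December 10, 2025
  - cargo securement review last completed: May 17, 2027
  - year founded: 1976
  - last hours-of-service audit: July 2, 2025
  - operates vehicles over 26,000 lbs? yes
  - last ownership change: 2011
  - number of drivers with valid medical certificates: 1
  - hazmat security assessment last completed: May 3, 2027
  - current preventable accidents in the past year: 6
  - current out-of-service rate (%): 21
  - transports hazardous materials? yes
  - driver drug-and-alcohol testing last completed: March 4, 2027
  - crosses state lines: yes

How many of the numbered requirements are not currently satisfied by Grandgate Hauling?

1. condition 'transports hazardous materials' holds; vehicle safety inspection 607 days ago vs limit 540 → not met
2. drivers with valid medical certificates 1 < 6 → not met
3. hazmat security assessment 98 days ago vs limit 90 → not met
4. driver drug-and-alcohol testing 158 days ago vs limit 180 → met
5. condition 'operates vehicles over 26,000 lbs' holds; hours-of-service audit 768 days ago vs limit 730 → not met
6. condition 'crosses state lines' holds; out-of-service rate (%) 21 > 19 → not met
7. cargo securement review 84 days ago vs limit 90 → met
8. preventable accidents in the past year 6 > 4 → not met
Not met: 6 of 8

6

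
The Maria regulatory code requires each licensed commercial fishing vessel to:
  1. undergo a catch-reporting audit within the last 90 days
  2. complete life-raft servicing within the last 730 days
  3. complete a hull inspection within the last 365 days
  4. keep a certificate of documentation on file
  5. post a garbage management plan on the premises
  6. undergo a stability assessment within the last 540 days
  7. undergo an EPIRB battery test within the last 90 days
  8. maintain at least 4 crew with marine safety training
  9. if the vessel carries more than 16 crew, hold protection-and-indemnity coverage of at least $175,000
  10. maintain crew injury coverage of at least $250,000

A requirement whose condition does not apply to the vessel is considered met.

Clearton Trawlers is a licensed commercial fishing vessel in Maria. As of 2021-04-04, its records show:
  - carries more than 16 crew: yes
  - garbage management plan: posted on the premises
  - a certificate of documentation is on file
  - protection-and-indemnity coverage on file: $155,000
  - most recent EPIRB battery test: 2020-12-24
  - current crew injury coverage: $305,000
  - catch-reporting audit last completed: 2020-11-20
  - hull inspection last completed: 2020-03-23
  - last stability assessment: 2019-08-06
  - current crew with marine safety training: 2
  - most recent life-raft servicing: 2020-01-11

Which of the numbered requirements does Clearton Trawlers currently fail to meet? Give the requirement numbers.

1, 3, 6, 7, 8, 9

1. catch-reporting audit 135 days ago vs limit 90 → not met
2. life-raft servicing 449 days ago vs limit 730 → met
3. hull inspection 377 days ago vs limit 365 → not met
4. certificate of documentation present → met
5. garbage management plan present → met
6. stability assessment 607 days ago vs limit 540 → not met
7. EPIRB battery test 101 days ago vs limit 90 → not met
8. crew with marine safety training 2 < 4 → not met
9. condition 'carries more than 16 crew' holds; protection-and-indemnity coverage $155,000 < $175,000 → not met
10. crew injury coverage $305,000 ≥ $250,000 → met
Not met: 1, 3, 6, 7, 8, 9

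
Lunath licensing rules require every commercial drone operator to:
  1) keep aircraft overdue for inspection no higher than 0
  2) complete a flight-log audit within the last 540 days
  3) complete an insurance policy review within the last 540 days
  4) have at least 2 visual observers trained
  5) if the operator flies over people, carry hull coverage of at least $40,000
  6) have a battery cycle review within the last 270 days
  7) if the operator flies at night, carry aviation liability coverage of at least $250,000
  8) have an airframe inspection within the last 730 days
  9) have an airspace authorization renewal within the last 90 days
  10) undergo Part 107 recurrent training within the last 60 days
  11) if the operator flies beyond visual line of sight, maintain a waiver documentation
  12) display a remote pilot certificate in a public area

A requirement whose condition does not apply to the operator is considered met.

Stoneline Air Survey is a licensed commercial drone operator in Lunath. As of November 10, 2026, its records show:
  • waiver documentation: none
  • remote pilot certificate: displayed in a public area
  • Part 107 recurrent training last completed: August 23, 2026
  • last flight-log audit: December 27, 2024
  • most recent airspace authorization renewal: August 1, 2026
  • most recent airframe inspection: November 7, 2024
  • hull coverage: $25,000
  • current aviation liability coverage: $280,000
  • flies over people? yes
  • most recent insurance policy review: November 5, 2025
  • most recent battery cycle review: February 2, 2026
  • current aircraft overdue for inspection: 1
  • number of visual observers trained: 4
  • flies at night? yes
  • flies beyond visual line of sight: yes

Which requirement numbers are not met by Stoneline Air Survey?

1, 2, 5, 6, 8, 9, 10, 11

1. aircraft overdue for inspection 1 > 0 → not met
2. flight-log audit 683 days ago vs limit 540 → not met
3. insurance policy review 370 days ago vs limit 540 → met
4. visual observers trained 4 ≥ 2 → met
5. condition 'flies over people' holds; hull coverage $25,000 < $40,000 → not met
6. battery cycle review 281 days ago vs limit 270 → not met
7. condition 'flies at night' holds; aviation liability coverage $280,000 ≥ $250,000 → met
8. airframe inspection 733 days ago vs limit 730 → not met
9. airspace authorization renewal 101 days ago vs limit 90 → not met
10. Part 107 recurrent training 79 days ago vs limit 60 → not met
11. condition 'flies beyond visual line of sight' holds; waiver documentation absent → not met
12. remote pilot certificate present → met
Not met: 1, 2, 5, 6, 8, 9, 10, 11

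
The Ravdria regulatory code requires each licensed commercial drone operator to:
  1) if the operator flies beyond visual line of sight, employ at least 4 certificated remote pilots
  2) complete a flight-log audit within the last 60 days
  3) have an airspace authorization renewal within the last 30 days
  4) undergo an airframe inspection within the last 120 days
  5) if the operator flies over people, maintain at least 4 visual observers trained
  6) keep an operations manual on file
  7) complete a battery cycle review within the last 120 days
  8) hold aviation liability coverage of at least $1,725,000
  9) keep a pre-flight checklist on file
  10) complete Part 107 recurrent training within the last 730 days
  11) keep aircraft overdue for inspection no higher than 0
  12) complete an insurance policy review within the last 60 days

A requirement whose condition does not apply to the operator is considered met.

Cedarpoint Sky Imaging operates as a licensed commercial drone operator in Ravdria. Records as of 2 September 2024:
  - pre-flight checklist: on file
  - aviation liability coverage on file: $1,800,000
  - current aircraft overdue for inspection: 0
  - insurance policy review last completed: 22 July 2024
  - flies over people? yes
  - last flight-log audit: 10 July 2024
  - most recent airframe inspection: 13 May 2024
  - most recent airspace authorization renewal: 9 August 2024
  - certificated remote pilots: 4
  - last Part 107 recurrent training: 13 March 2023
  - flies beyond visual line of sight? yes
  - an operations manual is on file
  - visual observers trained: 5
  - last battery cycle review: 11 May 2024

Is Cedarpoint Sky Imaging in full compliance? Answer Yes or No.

1. condition 'flies beyond visual line of sight' holds; certificated remote pilots 4 ≥ 4 → met
2. flight-log audit 54 days ago vs limit 60 → met
3. airspace authorization renewal 24 days ago vs limit 30 → met
4. airframe inspection 112 days ago vs limit 120 → met
5. condition 'flies over people' holds; visual observers trained 5 ≥ 4 → met
6. operations manual present → met
7. battery cycle review 114 days ago vs limit 120 → met
8. aviation liability coverage $1,800,000 ≥ $1,725,000 → met
9. pre-flight checklist present → met
10. Part 107 recurrent training 539 days ago vs limit 730 → met
11. aircraft overdue for inspection 0 ≤ 0 → met
12. insurance policy review 42 days ago vs limit 60 → met
All met.

Yes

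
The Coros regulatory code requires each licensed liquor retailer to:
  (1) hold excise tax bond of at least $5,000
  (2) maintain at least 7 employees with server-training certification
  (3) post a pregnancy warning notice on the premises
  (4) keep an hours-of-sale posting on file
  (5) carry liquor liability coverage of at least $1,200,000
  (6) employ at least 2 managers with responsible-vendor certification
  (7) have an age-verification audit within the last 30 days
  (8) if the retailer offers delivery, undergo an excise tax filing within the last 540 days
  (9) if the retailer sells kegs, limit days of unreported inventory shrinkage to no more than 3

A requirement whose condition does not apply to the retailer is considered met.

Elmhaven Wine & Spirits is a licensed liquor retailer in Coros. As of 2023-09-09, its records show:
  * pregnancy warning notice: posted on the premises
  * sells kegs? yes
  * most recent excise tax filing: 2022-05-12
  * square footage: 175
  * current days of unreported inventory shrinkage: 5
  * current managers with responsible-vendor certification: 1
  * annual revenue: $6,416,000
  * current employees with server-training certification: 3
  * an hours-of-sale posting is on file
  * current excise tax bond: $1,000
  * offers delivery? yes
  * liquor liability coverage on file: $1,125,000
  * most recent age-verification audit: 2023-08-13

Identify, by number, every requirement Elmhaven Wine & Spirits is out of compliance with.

1. excise tax bond $1,000 < $5,000 → not met
2. employees with server-training certification 3 < 7 → not met
3. pregnancy warning notice present → met
4. hours-of-sale posting present → met
5. liquor liability coverage $1,125,000 < $1,200,000 → not met
6. managers with responsible-vendor certification 1 < 2 → not met
7. age-verification audit 27 days ago vs limit 30 → met
8. condition 'offers delivery' holds; excise tax filing 485 days ago vs limit 540 → met
9. condition 'sells kegs' holds; days of unreported inventory shrinkage 5 > 3 → not met
Not met: 1, 2, 5, 6, 9

1, 2, 5, 6, 9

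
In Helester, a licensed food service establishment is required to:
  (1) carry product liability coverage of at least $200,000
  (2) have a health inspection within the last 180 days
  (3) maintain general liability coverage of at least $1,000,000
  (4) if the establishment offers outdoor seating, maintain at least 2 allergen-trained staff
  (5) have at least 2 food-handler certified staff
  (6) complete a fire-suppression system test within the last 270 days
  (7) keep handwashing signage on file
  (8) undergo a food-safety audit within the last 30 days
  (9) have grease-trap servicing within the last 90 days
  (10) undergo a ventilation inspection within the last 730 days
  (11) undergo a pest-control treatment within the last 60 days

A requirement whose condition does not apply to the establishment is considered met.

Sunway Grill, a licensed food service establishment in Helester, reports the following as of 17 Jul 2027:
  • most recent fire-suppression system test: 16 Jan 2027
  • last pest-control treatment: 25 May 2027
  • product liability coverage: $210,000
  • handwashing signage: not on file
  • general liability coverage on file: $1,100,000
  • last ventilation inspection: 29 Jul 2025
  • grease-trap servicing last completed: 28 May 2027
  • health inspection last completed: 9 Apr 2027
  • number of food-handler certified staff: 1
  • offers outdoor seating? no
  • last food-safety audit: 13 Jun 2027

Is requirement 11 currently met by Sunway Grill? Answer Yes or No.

11. pest-control treatment 53 days ago vs limit 60 → met

Yes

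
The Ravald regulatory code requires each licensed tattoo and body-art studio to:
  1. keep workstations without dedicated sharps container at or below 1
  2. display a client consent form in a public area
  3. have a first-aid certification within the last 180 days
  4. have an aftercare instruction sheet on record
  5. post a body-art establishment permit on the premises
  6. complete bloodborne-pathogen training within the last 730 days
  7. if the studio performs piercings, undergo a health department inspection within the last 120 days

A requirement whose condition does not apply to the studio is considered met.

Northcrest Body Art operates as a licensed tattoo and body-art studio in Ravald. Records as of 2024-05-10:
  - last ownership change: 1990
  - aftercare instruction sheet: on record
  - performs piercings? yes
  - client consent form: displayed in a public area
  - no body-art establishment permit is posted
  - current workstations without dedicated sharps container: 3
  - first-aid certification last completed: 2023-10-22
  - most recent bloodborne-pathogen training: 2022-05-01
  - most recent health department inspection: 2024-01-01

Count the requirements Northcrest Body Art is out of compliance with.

5

1. workstations without dedicated sharps container 3 > 1 → not met
2. client consent form present → met
3. first-aid certification 201 days ago vs limit 180 → not met
4. aftercare instruction sheet present → met
5. body-art establishment permit absent → not met
6. bloodborne-pathogen training 740 days ago vs limit 730 → not met
7. condition 'performs piercings' holds; health department inspection 130 days ago vs limit 120 → not met
Not met: 5 of 7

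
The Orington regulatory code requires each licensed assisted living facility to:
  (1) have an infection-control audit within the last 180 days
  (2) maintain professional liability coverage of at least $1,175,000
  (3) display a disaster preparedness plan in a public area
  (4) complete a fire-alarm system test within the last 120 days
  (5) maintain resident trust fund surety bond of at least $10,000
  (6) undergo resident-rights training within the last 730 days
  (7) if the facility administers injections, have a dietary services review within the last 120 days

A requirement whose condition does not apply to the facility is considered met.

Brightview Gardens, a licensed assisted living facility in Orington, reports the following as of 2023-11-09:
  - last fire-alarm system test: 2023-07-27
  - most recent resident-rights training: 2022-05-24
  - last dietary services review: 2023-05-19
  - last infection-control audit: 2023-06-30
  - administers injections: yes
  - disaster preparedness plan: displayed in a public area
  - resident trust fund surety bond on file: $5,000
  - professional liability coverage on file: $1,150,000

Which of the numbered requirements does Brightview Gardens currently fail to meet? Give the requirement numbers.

2, 5, 7

1. infection-control audit 132 days ago vs limit 180 → met
2. professional liability coverage $1,150,000 < $1,175,000 → not met
3. disaster preparedness plan present → met
4. fire-alarm system test 105 days ago vs limit 120 → met
5. resident trust fund surety bond $5,000 < $10,000 → not met
6. resident-rights training 534 days ago vs limit 730 → met
7. condition 'administers injections' holds; dietary services review 174 days ago vs limit 120 → not met
Not met: 2, 5, 7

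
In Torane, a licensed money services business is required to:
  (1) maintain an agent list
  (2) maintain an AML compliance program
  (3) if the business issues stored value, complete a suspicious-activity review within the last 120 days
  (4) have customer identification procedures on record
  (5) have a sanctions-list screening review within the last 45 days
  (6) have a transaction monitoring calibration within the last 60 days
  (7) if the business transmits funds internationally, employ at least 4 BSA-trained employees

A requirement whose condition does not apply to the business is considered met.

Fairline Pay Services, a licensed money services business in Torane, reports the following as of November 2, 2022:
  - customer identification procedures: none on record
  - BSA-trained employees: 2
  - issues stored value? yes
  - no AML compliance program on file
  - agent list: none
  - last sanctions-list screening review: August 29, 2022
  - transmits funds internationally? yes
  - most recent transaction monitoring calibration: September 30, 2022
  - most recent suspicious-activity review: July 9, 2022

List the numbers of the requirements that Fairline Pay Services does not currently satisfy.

1, 2, 4, 5, 7

1. agent list absent → not met
2. AML compliance program absent → not met
3. condition 'issues stored value' holds; suspicious-activity review 116 days ago vs limit 120 → met
4. customer identification procedures absent → not met
5. sanctions-list screening review 65 days ago vs limit 45 → not met
6. transaction monitoring calibration 33 days ago vs limit 60 → met
7. condition 'transmits funds internationally' holds; BSA-trained employees 2 < 4 → not met
Not met: 1, 2, 4, 5, 7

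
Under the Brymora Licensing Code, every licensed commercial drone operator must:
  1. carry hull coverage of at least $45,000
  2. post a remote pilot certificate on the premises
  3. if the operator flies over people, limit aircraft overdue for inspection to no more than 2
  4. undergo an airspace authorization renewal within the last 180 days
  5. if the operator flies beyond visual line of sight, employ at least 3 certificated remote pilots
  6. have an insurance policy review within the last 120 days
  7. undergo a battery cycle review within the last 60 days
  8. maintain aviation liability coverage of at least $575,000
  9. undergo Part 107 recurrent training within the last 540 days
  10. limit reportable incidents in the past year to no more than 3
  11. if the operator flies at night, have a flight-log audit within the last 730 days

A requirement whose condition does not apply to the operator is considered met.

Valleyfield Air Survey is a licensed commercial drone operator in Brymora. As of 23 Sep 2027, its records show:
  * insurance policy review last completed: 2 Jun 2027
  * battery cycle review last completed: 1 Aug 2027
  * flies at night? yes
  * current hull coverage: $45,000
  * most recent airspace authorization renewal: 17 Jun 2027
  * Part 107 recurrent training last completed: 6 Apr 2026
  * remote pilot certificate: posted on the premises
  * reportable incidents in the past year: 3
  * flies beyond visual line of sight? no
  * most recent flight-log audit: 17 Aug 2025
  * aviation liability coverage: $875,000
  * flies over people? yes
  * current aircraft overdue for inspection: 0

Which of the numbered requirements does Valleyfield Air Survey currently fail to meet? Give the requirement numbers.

1. hull coverage $45,000 ≥ $45,000 → met
2. remote pilot certificate present → met
3. condition 'flies over people' holds; aircraft overdue for inspection 0 ≤ 2 → met
4. airspace authorization renewal 98 days ago vs limit 180 → met
5. condition 'flies beyond visual line of sight' does not hold → requirement n/a → met
6. insurance policy review 113 days ago vs limit 120 → met
7. battery cycle review 53 days ago vs limit 60 → met
8. aviation liability coverage $875,000 ≥ $575,000 → met
9. Part 107 recurrent training 535 days ago vs limit 540 → met
10. reportable incidents in the past year 3 ≤ 3 → met
11. condition 'flies at night' holds; flight-log audit 767 days ago vs limit 730 → not met
Not met: 11

11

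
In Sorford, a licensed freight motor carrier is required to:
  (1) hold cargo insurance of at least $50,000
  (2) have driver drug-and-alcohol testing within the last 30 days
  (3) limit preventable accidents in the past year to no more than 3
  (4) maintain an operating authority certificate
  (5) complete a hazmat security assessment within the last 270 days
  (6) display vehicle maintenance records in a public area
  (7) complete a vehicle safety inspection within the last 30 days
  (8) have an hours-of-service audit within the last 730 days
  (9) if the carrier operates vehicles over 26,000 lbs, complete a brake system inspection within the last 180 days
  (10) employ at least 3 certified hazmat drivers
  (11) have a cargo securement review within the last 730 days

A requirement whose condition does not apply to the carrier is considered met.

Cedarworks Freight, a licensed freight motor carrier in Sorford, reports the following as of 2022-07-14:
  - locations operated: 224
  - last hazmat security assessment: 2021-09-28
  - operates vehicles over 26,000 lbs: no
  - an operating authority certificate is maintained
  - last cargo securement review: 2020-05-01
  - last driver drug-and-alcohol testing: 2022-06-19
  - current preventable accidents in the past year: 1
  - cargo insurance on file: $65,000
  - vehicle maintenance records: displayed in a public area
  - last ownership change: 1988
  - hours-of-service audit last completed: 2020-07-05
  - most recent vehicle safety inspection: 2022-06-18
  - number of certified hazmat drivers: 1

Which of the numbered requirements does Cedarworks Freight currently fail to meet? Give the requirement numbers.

5, 8, 10, 11

1. cargo insurance $65,000 ≥ $50,000 → met
2. driver drug-and-alcohol testing 25 days ago vs limit 30 → met
3. preventable accidents in the past year 1 ≤ 3 → met
4. operating authority certificate present → met
5. hazmat security assessment 289 days ago vs limit 270 → not met
6. vehicle maintenance records present → met
7. vehicle safety inspection 26 days ago vs limit 30 → met
8. hours-of-service audit 739 days ago vs limit 730 → not met
9. condition 'operates vehicles over 26,000 lbs' does not hold → requirement n/a → met
10. certified hazmat drivers 1 < 3 → not met
11. cargo securement review 804 days ago vs limit 730 → not met
Not met: 5, 8, 10, 11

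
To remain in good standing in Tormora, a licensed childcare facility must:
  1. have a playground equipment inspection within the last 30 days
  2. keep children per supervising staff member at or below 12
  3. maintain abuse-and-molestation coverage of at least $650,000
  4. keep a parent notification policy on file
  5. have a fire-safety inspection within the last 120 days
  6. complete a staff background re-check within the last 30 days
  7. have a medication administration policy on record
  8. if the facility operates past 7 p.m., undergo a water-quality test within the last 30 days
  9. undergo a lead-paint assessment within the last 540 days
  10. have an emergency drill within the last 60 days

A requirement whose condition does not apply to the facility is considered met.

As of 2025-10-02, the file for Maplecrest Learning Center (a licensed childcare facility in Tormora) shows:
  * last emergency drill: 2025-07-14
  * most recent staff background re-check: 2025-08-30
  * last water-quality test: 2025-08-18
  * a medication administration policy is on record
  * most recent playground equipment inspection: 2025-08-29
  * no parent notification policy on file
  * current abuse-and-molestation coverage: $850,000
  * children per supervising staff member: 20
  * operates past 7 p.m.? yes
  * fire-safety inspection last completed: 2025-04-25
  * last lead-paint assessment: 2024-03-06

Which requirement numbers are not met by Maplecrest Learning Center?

1. playground equipment inspection 34 days ago vs limit 30 → not met
2. children per supervising staff member 20 > 12 → not met
3. abuse-and-molestation coverage $850,000 ≥ $650,000 → met
4. parent notification policy absent → not met
5. fire-safety inspection 160 days ago vs limit 120 → not met
6. staff background re-check 33 days ago vs limit 30 → not met
7. medication administration policy present → met
8. condition 'operates past 7 p.m.' holds; water-quality test 45 days ago vs limit 30 → not met
9. lead-paint assessment 575 days ago vs limit 540 → not met
10. emergency drill 80 days ago vs limit 60 → not met
Not met: 1, 2, 4, 5, 6, 8, 9, 10

1, 2, 4, 5, 6, 8, 9, 10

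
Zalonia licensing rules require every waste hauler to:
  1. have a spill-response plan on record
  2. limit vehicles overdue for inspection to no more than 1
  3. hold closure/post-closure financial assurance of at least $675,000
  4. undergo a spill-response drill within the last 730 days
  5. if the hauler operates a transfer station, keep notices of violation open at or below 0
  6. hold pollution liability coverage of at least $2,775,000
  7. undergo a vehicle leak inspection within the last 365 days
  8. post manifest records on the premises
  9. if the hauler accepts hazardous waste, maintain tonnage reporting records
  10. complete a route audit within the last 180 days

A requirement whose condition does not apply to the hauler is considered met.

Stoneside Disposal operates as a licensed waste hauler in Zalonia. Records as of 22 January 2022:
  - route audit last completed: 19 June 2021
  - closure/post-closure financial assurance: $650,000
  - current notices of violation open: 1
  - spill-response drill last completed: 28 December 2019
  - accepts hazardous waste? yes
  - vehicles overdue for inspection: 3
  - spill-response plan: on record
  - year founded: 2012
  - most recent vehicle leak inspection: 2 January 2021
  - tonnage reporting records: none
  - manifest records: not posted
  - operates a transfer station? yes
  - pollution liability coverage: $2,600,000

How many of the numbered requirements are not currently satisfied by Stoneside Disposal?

1. spill-response plan present → met
2. vehicles overdue for inspection 3 > 1 → not met
3. closure/post-closure financial assurance $650,000 < $675,000 → not met
4. spill-response drill 756 days ago vs limit 730 → not met
5. condition 'operates a transfer station' holds; notices of violation open 1 > 0 → not met
6. pollution liability coverage $2,600,000 < $2,775,000 → not met
7. vehicle leak inspection 385 days ago vs limit 365 → not met
8. manifest records absent → not met
9. condition 'accepts hazardous waste' holds; tonnage reporting records absent → not met
10. route audit 217 days ago vs limit 180 → not met
Not met: 9 of 10

9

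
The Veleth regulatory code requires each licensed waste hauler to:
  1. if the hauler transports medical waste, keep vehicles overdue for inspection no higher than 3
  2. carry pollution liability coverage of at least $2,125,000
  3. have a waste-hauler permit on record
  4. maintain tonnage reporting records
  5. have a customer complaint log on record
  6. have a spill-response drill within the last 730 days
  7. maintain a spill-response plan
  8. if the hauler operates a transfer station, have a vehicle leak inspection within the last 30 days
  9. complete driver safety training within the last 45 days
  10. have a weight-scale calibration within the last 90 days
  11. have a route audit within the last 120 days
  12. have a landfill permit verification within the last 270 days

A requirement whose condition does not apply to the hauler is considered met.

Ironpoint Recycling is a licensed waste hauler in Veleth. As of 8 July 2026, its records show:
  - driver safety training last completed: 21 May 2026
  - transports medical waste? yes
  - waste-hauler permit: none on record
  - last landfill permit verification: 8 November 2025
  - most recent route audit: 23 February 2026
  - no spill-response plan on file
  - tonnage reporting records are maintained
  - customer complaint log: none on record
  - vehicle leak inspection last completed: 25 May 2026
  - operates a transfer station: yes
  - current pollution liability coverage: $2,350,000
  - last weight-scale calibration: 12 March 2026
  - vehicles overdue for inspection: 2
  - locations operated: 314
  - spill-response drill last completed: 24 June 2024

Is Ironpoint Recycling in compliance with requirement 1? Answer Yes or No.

Yes

1. condition 'transports medical waste' holds; vehicles overdue for inspection 2 ≤ 3 → met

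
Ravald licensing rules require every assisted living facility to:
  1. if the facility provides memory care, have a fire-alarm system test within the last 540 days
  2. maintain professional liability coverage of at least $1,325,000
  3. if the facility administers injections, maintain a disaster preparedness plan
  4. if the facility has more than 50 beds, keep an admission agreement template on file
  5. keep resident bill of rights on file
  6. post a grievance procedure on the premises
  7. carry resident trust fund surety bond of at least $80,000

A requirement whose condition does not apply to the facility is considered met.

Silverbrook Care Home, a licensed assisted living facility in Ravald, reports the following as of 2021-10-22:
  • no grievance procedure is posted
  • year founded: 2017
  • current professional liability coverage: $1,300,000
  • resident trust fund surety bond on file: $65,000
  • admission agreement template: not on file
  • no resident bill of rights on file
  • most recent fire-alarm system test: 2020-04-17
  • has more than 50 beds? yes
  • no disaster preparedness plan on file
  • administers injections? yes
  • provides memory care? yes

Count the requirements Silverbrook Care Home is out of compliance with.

7

1. condition 'provides memory care' holds; fire-alarm system test 553 days ago vs limit 540 → not met
2. professional liability coverage $1,300,000 < $1,325,000 → not met
3. condition 'administers injections' holds; disaster preparedness plan absent → not met
4. condition 'has more than 50 beds' holds; admission agreement template absent → not met
5. resident bill of rights absent → not met
6. grievance procedure absent → not met
7. resident trust fund surety bond $65,000 < $80,000 → not met
Not met: 7 of 7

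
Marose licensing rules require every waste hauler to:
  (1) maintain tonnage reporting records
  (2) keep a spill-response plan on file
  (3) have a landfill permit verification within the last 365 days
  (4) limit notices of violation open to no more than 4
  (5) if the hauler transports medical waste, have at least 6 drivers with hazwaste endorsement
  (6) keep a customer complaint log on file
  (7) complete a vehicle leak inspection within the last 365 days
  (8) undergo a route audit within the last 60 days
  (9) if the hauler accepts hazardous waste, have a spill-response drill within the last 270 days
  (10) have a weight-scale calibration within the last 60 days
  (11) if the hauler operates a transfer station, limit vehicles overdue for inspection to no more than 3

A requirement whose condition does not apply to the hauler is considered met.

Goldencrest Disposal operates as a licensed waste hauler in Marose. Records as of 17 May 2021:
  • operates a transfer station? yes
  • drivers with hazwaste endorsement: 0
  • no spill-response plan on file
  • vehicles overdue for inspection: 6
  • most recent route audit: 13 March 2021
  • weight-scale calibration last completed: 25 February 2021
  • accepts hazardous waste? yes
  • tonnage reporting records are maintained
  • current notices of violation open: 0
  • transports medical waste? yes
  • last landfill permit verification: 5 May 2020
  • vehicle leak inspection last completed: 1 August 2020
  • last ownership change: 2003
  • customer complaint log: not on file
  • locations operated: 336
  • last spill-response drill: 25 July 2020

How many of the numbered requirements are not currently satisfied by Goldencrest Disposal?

1. tonnage reporting records present → met
2. spill-response plan absent → not met
3. landfill permit verification 377 days ago vs limit 365 → not met
4. notices of violation open 0 ≤ 4 → met
5. condition 'transports medical waste' holds; drivers with hazwaste endorsement 0 < 6 → not met
6. customer complaint log absent → not met
7. vehicle leak inspection 289 days ago vs limit 365 → met
8. route audit 65 days ago vs limit 60 → not met
9. condition 'accepts hazardous waste' holds; spill-response drill 296 days ago vs limit 270 → not met
10. weight-scale calibration 81 days ago vs limit 60 → not met
11. condition 'operates a transfer station' holds; vehicles overdue for inspection 6 > 3 → not met
Not met: 8 of 11

8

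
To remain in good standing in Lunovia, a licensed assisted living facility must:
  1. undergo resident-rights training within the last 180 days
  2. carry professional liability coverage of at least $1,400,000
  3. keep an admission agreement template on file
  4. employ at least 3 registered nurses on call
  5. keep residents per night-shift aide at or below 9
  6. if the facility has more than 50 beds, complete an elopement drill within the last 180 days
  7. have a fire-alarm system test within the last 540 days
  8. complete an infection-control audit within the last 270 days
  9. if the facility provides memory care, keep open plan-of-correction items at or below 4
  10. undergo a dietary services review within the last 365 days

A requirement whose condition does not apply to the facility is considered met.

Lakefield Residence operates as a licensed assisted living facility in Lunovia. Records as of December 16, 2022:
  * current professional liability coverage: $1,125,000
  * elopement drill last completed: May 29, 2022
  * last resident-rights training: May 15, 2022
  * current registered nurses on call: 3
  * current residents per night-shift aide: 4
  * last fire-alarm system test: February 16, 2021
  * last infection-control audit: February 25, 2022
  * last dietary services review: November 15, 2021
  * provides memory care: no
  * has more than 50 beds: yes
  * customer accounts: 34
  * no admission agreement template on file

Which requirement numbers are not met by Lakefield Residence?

1. resident-rights training 215 days ago vs limit 180 → not met
2. professional liability coverage $1,125,000 < $1,400,000 → not met
3. admission agreement template absent → not met
4. registered nurses on call 3 ≥ 3 → met
5. residents per night-shift aide 4 ≤ 9 → met
6. condition 'has more than 50 beds' holds; elopement drill 201 days ago vs limit 180 → not met
7. fire-alarm system test 668 days ago vs limit 540 → not met
8. infection-control audit 294 days ago vs limit 270 → not met
9. condition 'provides memory care' does not hold → requirement n/a → met
10. dietary services review 396 days ago vs limit 365 → not met
Not met: 1, 2, 3, 6, 7, 8, 10

1, 2, 3, 6, 7, 8, 10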